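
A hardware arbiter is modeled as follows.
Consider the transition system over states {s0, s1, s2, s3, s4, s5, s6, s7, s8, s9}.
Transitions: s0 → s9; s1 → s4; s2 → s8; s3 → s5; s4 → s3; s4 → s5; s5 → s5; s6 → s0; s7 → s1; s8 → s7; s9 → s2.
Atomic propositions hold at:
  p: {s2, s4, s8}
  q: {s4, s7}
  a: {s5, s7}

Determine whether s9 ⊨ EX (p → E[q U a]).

No

E[q U a]: least fixpoint, start Z0 = Sat(a) = {s5, s7}, add states in Sat(q) with some successor in Z. Z1 = {s4, s5, s7}; fixed.
Sat(E[q U a]) = {s4, s5, s7}
Sat(p → E[q U a]) = {s0, s1, s3, s4, s5, s6, s7, s9}
Sat(EX (p → E[q U a])) = {s : some successor in {s0, s1, s3, s4, s5, s6, s7, s9}} = {s0, s1, s3, s4, s5, s6, s7, s8}
s9 ∉ Sat(EX (p → E[q U a])) = {s0, s1, s3, s4, s5, s6, s7, s8}, so the formula does not hold at s9.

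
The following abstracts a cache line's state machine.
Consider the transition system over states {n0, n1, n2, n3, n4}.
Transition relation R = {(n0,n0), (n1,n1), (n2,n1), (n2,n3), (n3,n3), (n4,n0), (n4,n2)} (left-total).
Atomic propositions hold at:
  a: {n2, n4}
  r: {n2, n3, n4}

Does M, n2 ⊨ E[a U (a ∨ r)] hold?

Sat(a ∨ r) = {n2, n3, n4}
E[a U (a ∨ r)]: least fixpoint, start Z0 = Sat((a ∨ r)) = {n2, n3, n4}, add states in Sat(a) with some successor in Z. Already a fixed point.
Sat(E[a U (a ∨ r)]) = {n2, n3, n4}
n2 ∈ Sat(E[a U (a ∨ r)]) = {n2, n3, n4}, so the formula holds at n2.

Yes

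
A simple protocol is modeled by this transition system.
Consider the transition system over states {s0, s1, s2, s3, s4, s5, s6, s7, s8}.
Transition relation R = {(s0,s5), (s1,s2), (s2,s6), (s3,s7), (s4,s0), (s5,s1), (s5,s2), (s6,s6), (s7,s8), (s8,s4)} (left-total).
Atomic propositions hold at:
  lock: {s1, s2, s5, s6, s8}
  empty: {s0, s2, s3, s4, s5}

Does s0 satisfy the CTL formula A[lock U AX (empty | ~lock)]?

Sat(~lock) = {s0, s3, s4, s7}
Sat(empty | ~lock) = {s0, s2, s3, s4, s5, s7}
Sat(AX (empty | ~lock)) = {s : every successor in {s0, s2, s3, s4, s5, s7}} = {s0, s1, s3, s4, s8}
A[lock U AX (empty | ~lock)]: least fixpoint, start Z0 = Sat(AX (empty | ~lock)) = {s0, s1, s3, s4, s8}, add states in Sat(lock) with every successor in Z. Already a fixed point.
Sat(A[lock U AX (empty | ~lock)]) = {s0, s1, s3, s4, s8}
s0 ∈ Sat(A[lock U AX (empty | ~lock)]) = {s0, s1, s3, s4, s8}, so the formula holds at s0.

Yes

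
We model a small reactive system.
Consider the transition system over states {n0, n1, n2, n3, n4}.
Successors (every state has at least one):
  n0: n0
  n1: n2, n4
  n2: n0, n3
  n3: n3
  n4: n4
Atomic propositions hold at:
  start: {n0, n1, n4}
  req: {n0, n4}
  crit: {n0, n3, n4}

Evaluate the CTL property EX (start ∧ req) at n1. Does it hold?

Yes

Sat(start ∧ req) = {n0, n4}
Sat(EX (start ∧ req)) = {s : some successor in {n0, n4}} = {n0, n1, n2, n4}
n1 ∈ Sat(EX (start ∧ req)) = {n0, n1, n2, n4}, so the formula holds at n1.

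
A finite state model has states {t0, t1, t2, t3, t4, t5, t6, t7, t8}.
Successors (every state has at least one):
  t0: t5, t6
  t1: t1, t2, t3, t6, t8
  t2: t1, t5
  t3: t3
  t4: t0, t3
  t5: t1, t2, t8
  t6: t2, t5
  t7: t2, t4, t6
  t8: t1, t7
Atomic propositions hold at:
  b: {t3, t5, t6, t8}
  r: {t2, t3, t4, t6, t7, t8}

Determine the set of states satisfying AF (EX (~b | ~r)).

{t0, t1, t2, t4, t5, t6, t7, t8}

Sat(~b) = {t0, t1, t2, t4, t7}
Sat(~r) = {t0, t1, t5}
Sat(~b | ~r) = {t0, t1, t2, t4, t5, t7}
Sat(EX (~b | ~r)) = {s : some successor in {t0, t1, t2, t4, t5, t7}} = {t0, t1, t2, t4, t5, t6, t7, t8}
AF (EX (~b | ~r)): least fixpoint, start Z0 = {t0, t1, t2, t4, t5, t6, t7, t8}, add states with every successor in Z. Already a fixed point.
Sat(AF (EX (~b | ~r))) = {t0, t1, t2, t4, t5, t6, t7, t8}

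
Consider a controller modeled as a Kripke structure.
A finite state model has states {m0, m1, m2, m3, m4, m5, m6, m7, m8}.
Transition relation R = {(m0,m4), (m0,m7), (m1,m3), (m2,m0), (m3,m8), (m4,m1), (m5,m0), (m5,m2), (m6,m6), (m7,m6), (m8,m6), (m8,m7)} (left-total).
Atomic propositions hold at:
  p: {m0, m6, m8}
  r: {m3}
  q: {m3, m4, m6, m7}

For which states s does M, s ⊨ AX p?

Sat(AX p) = {s : every successor in {m0, m6, m8}} = {m2, m3, m6, m7}

{m2, m3, m6, m7}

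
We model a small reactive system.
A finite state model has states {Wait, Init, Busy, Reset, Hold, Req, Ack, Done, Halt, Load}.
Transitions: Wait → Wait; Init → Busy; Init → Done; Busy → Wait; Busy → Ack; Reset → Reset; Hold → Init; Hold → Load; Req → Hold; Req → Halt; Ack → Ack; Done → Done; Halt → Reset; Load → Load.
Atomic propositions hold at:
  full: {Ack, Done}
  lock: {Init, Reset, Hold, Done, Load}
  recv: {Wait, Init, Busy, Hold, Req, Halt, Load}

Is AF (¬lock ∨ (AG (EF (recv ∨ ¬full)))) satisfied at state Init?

Sat(¬lock) = {Wait, Busy, Req, Ack, Halt}
Sat(¬full) = {Wait, Init, Busy, Reset, Hold, Req, Halt, Load}
Sat(recv ∨ ¬full) = {Wait, Init, Busy, Reset, Hold, Req, Halt, Load}
EF (recv ∨ ¬full): least fixpoint, start Z0 = {Wait, Init, Busy, Reset, Hold, Req, Halt, Load}, add states with some successor in Z. Already a fixed point.
Sat(EF (recv ∨ ¬full)) = {Wait, Init, Busy, Reset, Hold, Req, Halt, Load}
AG (EF (recv ∨ ¬full)): greatest fixpoint, start Z0 = {Wait, Init, Busy, Reset, Hold, Req, Halt, Load}, keep only states in Sat with every successor in Z. Z1 = {Wait, Reset, Hold, Req, Halt, Load}; Z2 = {Wait, Reset, Req, Halt, Load}; Z3 = {Wait, Reset, Halt, Load}; fixed.
Sat(AG (EF (recv ∨ ¬full))) = {Wait, Reset, Halt, Load}
Sat(¬lock ∨ (AG (EF (recv ∨ ¬full)))) = {Wait, Busy, Reset, Req, Ack, Halt, Load}
AF (¬lock ∨ (AG (EF (recv ∨ ¬full)))): least fixpoint, start Z0 = {Wait, Busy, Reset, Req, Ack, Halt, Load}, add states with every successor in Z. Already a fixed point.
Sat(AF (¬lock ∨ (AG (EF (recv ∨ ¬full))))) = {Wait, Busy, Reset, Req, Ack, Halt, Load}
Init ∉ Sat(AF (¬lock ∨ (AG (EF (recv ∨ ¬full))))) = {Wait, Busy, Reset, Req, Ack, Halt, Load}, so the formula does not hold at Init.

No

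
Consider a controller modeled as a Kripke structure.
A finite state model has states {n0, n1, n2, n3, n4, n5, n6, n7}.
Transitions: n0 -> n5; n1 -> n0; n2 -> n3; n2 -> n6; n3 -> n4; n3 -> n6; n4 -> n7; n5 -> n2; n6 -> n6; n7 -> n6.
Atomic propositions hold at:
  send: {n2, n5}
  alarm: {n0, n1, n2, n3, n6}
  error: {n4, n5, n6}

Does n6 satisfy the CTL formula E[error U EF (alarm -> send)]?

No

Sat(alarm -> send) = {n2, n4, n5, n7}
EF (alarm -> send): least fixpoint, start Z0 = {n2, n4, n5, n7}, add states with some successor in Z. Z1 = {n0, n2, n3, n4, n5, n7}; Z2 = {n0, n1, n2, n3, n4, n5, n7}; fixed.
Sat(EF (alarm -> send)) = {n0, n1, n2, n3, n4, n5, n7}
E[error U EF (alarm -> send)]: least fixpoint, start Z0 = Sat(EF (alarm -> send)) = {n0, n1, n2, n3, n4, n5, n7}, add states in Sat(error) with some successor in Z. Already a fixed point.
Sat(E[error U EF (alarm -> send)]) = {n0, n1, n2, n3, n4, n5, n7}
n6 ∉ Sat(E[error U EF (alarm -> send)]) = {n0, n1, n2, n3, n4, n5, n7}, so the formula does not hold at n6.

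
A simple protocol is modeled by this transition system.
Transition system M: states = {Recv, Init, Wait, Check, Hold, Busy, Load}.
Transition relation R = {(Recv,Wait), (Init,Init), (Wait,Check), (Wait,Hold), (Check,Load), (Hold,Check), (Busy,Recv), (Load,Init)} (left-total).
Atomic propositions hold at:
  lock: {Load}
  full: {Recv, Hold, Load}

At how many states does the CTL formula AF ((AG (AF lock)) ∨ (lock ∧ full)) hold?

AF lock: least fixpoint, start Z0 = {Load}, add states with every successor in Z. Z1 = {Check, Load}; Z2 = {Check, Hold, Load}; Z3 = {Wait, Check, Hold, Load}; Z4 = {Recv, Wait, Check, Hold, Load}; Z5 = {Recv, Wait, Check, Hold, Busy, Load}; fixed.
Sat(AF lock) = {Recv, Wait, Check, Hold, Busy, Load}
AG (AF lock): greatest fixpoint, start Z0 = {Recv, Wait, Check, Hold, Busy, Load}, keep only states in Sat with every successor in Z. Z1 = {Recv, Wait, Check, Hold, Busy}; Z2 = {Recv, Wait, Hold, Busy}; Z3 = {Recv, Busy}; Z4 = {Busy}; Z5 = ∅; fixed.
Sat(AG (AF lock)) = ∅
Sat(lock ∧ full) = {Load}
Sat((AG (AF lock)) ∨ (lock ∧ full)) = {Load}
AF ((AG (AF lock)) ∨ (lock ∧ full)): least fixpoint, start Z0 = {Load}, add states with every successor in Z. Z1 = {Check, Load}; Z2 = {Check, Hold, Load}; Z3 = {Wait, Check, Hold, Load}; Z4 = {Recv, Wait, Check, Hold, Load}; Z5 = {Recv, Wait, Check, Hold, Busy, Load}; fixed.
Sat(AF ((AG (AF lock)) ∨ (lock ∧ full))) = {Recv, Wait, Check, Hold, Busy, Load}
|Sat(AF ((AG (AF lock)) ∨ (lock ∧ full)))| = |{Recv, Wait, Check, Hold, Busy, Load}| = 6.

6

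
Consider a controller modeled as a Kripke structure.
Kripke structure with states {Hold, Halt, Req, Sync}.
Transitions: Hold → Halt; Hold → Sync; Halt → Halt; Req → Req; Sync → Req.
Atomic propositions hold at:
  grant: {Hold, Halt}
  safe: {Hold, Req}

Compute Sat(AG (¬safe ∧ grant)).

Sat(¬safe) = {Halt, Sync}
Sat(¬safe ∧ grant) = {Halt}
AG (¬safe ∧ grant): greatest fixpoint, start Z0 = {Halt}, keep only states in Sat with every successor in Z. Already a fixed point.
Sat(AG (¬safe ∧ grant)) = {Halt}

{Halt}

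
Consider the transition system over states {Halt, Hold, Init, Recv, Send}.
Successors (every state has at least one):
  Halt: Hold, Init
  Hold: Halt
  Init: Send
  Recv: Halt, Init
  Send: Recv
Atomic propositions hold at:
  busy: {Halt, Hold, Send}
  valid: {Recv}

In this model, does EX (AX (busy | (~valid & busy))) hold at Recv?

Yes

Sat(~valid) = {Halt, Hold, Init, Send}
Sat(~valid & busy) = {Halt, Hold, Send}
Sat(busy | (~valid & busy)) = {Halt, Hold, Send}
Sat(AX (busy | (~valid & busy))) = {s : every successor in {Halt, Hold, Send}} = {Hold, Init}
Sat(EX (AX (busy | (~valid & busy)))) = {s : some successor in {Hold, Init}} = {Halt, Recv}
Recv ∈ Sat(EX (AX (busy | (~valid & busy)))) = {Halt, Recv}, so the formula holds at Recv.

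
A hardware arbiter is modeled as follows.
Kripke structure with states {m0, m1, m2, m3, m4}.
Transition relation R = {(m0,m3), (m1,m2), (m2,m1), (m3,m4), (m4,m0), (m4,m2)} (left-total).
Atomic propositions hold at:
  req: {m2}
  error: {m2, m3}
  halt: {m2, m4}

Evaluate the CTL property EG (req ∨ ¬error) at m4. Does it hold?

Yes

Sat(¬error) = {m0, m1, m4}
Sat(req ∨ ¬error) = {m0, m1, m2, m4}
EG (req ∨ ¬error): greatest fixpoint, start Z0 = {m0, m1, m2, m4}, keep only states in Sat with some successor in Z. Z1 = {m1, m2, m4}; fixed.
Sat(EG (req ∨ ¬error)) = {m1, m2, m4}
m4 ∈ Sat(EG (req ∨ ¬error)) = {m1, m2, m4}, so the formula holds at m4.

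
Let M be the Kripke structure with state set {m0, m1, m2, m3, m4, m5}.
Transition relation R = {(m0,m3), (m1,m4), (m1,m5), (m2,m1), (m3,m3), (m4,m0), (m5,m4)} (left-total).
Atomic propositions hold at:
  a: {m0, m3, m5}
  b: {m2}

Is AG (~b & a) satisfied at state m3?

Yes

Sat(~b) = {m0, m1, m3, m4, m5}
Sat(~b & a) = {m0, m3, m5}
AG (~b & a): greatest fixpoint, start Z0 = {m0, m3, m5}, keep only states in Sat with every successor in Z. Z1 = {m0, m3}; fixed.
Sat(AG (~b & a)) = {m0, m3}
m3 ∈ Sat(AG (~b & a)) = {m0, m3}, so the formula holds at m3.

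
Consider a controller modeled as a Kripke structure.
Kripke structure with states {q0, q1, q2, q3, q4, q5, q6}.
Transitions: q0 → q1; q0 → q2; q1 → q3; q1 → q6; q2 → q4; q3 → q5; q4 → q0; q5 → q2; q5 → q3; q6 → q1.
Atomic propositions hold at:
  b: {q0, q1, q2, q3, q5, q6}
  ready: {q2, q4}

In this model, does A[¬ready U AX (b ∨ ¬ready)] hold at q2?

No

Sat(¬ready) = {q0, q1, q3, q5, q6}
Sat(b ∨ ¬ready) = {q0, q1, q2, q3, q5, q6}
Sat(AX (b ∨ ¬ready)) = {s : every successor in {q0, q1, q2, q3, q5, q6}} = {q0, q1, q3, q4, q5, q6}
A[¬ready U AX (b ∨ ¬ready)]: least fixpoint, start Z0 = Sat(AX (b ∨ ¬ready)) = {q0, q1, q3, q4, q5, q6}, add states in Sat(¬ready) with every successor in Z. Already a fixed point.
Sat(A[¬ready U AX (b ∨ ¬ready)]) = {q0, q1, q3, q4, q5, q6}
q2 ∉ Sat(A[¬ready U AX (b ∨ ¬ready)]) = {q0, q1, q3, q4, q5, q6}, so the formula does not hold at q2.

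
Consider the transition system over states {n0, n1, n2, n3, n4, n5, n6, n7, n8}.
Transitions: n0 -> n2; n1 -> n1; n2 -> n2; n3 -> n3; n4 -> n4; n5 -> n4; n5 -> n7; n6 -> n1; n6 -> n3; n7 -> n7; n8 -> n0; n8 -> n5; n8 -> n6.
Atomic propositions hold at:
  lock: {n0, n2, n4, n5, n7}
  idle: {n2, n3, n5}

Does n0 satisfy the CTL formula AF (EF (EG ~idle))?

No

Sat(~idle) = {n0, n1, n4, n6, n7, n8}
EG ~idle: greatest fixpoint, start Z0 = {n0, n1, n4, n6, n7, n8}, keep only states in Sat with some successor in Z. Z1 = {n1, n4, n6, n7, n8}; fixed.
Sat(EG ~idle) = {n1, n4, n6, n7, n8}
EF (EG ~idle): least fixpoint, start Z0 = {n1, n4, n6, n7, n8}, add states with some successor in Z. Z1 = {n1, n4, n5, n6, n7, n8}; fixed.
Sat(EF (EG ~idle)) = {n1, n4, n5, n6, n7, n8}
AF (EF (EG ~idle)): least fixpoint, start Z0 = {n1, n4, n5, n6, n7, n8}, add states with every successor in Z. Already a fixed point.
Sat(AF (EF (EG ~idle))) = {n1, n4, n5, n6, n7, n8}
n0 ∉ Sat(AF (EF (EG ~idle))) = {n1, n4, n5, n6, n7, n8}, so the formula does not hold at n0.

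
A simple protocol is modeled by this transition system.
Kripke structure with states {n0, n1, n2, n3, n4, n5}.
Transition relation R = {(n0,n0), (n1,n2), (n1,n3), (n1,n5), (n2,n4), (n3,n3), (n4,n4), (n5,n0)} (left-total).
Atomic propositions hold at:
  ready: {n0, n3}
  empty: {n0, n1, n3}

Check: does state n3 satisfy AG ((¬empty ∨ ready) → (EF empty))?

Sat(¬empty) = {n2, n4, n5}
Sat(¬empty ∨ ready) = {n0, n2, n3, n4, n5}
EF empty: least fixpoint, start Z0 = {n0, n1, n3}, add states with some successor in Z. Z1 = {n0, n1, n3, n5}; fixed.
Sat(EF empty) = {n0, n1, n3, n5}
Sat((¬empty ∨ ready) → (EF empty)) = {n0, n1, n3, n5}
AG ((¬empty ∨ ready) → (EF empty)): greatest fixpoint, start Z0 = {n0, n1, n3, n5}, keep only states in Sat with every successor in Z. Z1 = {n0, n3, n5}; fixed.
Sat(AG ((¬empty ∨ ready) → (EF empty))) = {n0, n3, n5}
n3 ∈ Sat(AG ((¬empty ∨ ready) → (EF empty))) = {n0, n3, n5}, so the formula holds at n3.

Yes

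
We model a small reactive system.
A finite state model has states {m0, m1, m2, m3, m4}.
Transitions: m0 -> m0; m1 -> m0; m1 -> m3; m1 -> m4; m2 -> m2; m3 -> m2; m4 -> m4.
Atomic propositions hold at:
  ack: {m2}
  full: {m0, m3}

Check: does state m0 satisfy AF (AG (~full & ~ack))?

No

Sat(~full) = {m1, m2, m4}
Sat(~ack) = {m0, m1, m3, m4}
Sat(~full & ~ack) = {m1, m4}
AG (~full & ~ack): greatest fixpoint, start Z0 = {m1, m4}, keep only states in Sat with every successor in Z. Z1 = {m4}; fixed.
Sat(AG (~full & ~ack)) = {m4}
AF (AG (~full & ~ack)): least fixpoint, start Z0 = {m4}, add states with every successor in Z. Already a fixed point.
Sat(AF (AG (~full & ~ack))) = {m4}
m0 ∉ Sat(AF (AG (~full & ~ack))) = {m4}, so the formula does not hold at m0.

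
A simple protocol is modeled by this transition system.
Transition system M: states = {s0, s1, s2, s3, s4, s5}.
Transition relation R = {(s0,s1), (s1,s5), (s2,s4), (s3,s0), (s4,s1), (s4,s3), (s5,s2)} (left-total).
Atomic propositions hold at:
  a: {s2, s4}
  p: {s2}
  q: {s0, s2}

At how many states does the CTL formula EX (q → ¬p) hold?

5

Sat(¬p) = {s0, s1, s3, s4, s5}
Sat(q → ¬p) = {s0, s1, s3, s4, s5}
Sat(EX (q → ¬p)) = {s : some successor in {s0, s1, s3, s4, s5}} = {s0, s1, s2, s3, s4}
|Sat(EX (q → ¬p))| = |{s0, s1, s2, s3, s4}| = 5.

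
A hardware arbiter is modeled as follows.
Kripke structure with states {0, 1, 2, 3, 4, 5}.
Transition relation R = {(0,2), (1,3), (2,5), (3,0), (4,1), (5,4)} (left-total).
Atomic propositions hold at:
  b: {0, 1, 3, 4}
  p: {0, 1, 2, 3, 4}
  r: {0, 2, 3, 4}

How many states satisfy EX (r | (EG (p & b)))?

4

Sat(p & b) = {0, 1, 3, 4}
EG (p & b): greatest fixpoint, start Z0 = {0, 1, 3, 4}, keep only states in Sat with some successor in Z. Z1 = {1, 3, 4}; Z2 = {1, 4}; Z3 = {4}; Z4 = ∅; fixed.
Sat(EG (p & b)) = ∅
Sat(r | (EG (p & b))) = {0, 2, 3, 4}
Sat(EX (r | (EG (p & b)))) = {s : some successor in {0, 2, 3, 4}} = {0, 1, 3, 5}
|Sat(EX (r | (EG (p & b))))| = |{0, 1, 3, 5}| = 4.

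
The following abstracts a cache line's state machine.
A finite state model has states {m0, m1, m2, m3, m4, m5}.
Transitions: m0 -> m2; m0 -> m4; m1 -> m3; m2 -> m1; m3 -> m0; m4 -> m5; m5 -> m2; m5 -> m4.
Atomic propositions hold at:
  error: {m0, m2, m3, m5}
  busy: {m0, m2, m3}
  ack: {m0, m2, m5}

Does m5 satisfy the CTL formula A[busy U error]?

A[busy U error]: least fixpoint, start Z0 = Sat(error) = {m0, m2, m3, m5}, add states in Sat(busy) with every successor in Z. Already a fixed point.
Sat(A[busy U error]) = {m0, m2, m3, m5}
m5 ∈ Sat(A[busy U error]) = {m0, m2, m3, m5}, so the formula holds at m5.

Yes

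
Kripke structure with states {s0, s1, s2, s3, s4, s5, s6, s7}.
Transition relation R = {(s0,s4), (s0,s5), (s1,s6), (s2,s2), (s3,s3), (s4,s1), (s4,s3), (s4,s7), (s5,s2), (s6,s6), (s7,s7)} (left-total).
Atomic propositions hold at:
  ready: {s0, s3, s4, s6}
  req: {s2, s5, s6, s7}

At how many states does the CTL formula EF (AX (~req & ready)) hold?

Sat(~req) = {s0, s1, s3, s4}
Sat(~req & ready) = {s0, s3, s4}
Sat(AX (~req & ready)) = {s : every successor in {s0, s3, s4}} = {s3}
EF (AX (~req & ready)): least fixpoint, start Z0 = {s3}, add states with some successor in Z. Z1 = {s3, s4}; Z2 = {s0, s3, s4}; fixed.
Sat(EF (AX (~req & ready))) = {s0, s3, s4}
|Sat(EF (AX (~req & ready)))| = |{s0, s3, s4}| = 3.

3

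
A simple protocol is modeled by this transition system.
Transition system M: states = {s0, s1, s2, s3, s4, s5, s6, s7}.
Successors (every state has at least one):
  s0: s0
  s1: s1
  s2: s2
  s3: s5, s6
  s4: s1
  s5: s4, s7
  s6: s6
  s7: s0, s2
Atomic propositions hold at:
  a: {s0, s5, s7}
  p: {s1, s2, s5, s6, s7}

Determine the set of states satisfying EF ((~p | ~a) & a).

Sat(~p) = {s0, s3, s4}
Sat(~a) = {s1, s2, s3, s4, s6}
Sat(~p | ~a) = {s0, s1, s2, s3, s4, s6}
Sat((~p | ~a) & a) = {s0}
EF ((~p | ~a) & a): least fixpoint, start Z0 = {s0}, add states with some successor in Z. Z1 = {s0, s7}; Z2 = {s0, s5, s7}; Z3 = {s0, s3, s5, s7}; fixed.
Sat(EF ((~p | ~a) & a)) = {s0, s3, s5, s7}

{s0, s3, s5, s7}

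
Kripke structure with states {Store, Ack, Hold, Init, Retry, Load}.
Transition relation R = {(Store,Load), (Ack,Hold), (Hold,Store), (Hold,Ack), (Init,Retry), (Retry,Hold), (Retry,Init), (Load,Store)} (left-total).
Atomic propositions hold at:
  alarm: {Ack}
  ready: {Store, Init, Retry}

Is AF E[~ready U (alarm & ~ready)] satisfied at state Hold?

Sat(~ready) = {Ack, Hold, Load}
Sat(alarm & ~ready) = {Ack}
E[~ready U (alarm & ~ready)]: least fixpoint, start Z0 = Sat((alarm & ~ready)) = {Ack}, add states in Sat(~ready) with some successor in Z. Z1 = {Ack, Hold}; fixed.
Sat(E[~ready U (alarm & ~ready)]) = {Ack, Hold}
AF E[~ready U (alarm & ~ready)]: least fixpoint, start Z0 = {Ack, Hold}, add states with every successor in Z. Already a fixed point.
Sat(AF E[~ready U (alarm & ~ready)]) = {Ack, Hold}
Hold ∈ Sat(AF E[~ready U (alarm & ~ready)]) = {Ack, Hold}, so the formula holds at Hold.

Yes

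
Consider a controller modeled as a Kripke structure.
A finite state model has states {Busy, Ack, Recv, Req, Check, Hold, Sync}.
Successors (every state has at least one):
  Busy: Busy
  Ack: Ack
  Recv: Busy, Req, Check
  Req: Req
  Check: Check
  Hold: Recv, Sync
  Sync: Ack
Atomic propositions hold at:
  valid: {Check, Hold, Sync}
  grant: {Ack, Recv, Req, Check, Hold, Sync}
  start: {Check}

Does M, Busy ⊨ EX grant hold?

No

Sat(EX grant) = {s : some successor in {Ack, Recv, Req, Check, Hold, Sync}} = {Ack, Recv, Req, Check, Hold, Sync}
Busy ∉ Sat(EX grant) = {Ack, Recv, Req, Check, Hold, Sync}, so the formula does not hold at Busy.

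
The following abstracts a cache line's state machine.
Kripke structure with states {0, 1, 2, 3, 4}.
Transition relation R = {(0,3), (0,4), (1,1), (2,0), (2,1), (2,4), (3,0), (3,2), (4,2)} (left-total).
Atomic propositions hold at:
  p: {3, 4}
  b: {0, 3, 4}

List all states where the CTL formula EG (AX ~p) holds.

{1}

Sat(~p) = {0, 1, 2}
Sat(AX ~p) = {s : every successor in {0, 1, 2}} = {1, 3, 4}
EG (AX ~p): greatest fixpoint, start Z0 = {1, 3, 4}, keep only states in Sat with some successor in Z. Z1 = {1}; fixed.
Sat(EG (AX ~p)) = {1}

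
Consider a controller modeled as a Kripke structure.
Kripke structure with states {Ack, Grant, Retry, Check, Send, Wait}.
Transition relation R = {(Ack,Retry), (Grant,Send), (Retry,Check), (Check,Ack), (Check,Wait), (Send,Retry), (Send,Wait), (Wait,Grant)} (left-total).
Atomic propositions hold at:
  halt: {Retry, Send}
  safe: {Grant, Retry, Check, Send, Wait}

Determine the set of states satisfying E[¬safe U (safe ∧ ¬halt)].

{Grant, Check, Wait}

Sat(¬safe) = {Ack}
Sat(¬halt) = {Ack, Grant, Check, Wait}
Sat(safe ∧ ¬halt) = {Grant, Check, Wait}
E[¬safe U (safe ∧ ¬halt)]: least fixpoint, start Z0 = Sat((safe ∧ ¬halt)) = {Grant, Check, Wait}, add states in Sat(¬safe) with some successor in Z. Already a fixed point.
Sat(E[¬safe U (safe ∧ ¬halt)]) = {Grant, Check, Wait}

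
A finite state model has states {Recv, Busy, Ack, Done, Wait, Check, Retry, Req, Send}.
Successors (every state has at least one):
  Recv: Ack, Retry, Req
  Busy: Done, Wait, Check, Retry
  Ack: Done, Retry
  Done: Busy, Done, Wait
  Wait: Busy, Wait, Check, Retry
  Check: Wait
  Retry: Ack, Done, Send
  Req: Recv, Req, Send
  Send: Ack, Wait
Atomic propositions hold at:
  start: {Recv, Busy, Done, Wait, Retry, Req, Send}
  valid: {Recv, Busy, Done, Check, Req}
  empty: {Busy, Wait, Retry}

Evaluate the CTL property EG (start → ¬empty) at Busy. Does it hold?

Sat(¬empty) = {Recv, Ack, Done, Check, Req, Send}
Sat(start → ¬empty) = {Recv, Ack, Done, Check, Req, Send}
EG (start → ¬empty): greatest fixpoint, start Z0 = {Recv, Ack, Done, Check, Req, Send}, keep only states in Sat with some successor in Z. Z1 = {Recv, Ack, Done, Req, Send}; fixed.
Sat(EG (start → ¬empty)) = {Recv, Ack, Done, Req, Send}
Busy ∉ Sat(EG (start → ¬empty)) = {Recv, Ack, Done, Req, Send}, so the formula does not hold at Busy.

No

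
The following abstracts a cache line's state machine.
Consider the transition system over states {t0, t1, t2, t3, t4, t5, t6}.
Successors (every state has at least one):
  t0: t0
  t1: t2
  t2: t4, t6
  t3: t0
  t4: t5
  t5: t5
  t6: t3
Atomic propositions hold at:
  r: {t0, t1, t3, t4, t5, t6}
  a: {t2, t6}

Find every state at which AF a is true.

{t1, t2, t6}

AF a: least fixpoint, start Z0 = {t2, t6}, add states with every successor in Z. Z1 = {t1, t2, t6}; fixed.
Sat(AF a) = {t1, t2, t6}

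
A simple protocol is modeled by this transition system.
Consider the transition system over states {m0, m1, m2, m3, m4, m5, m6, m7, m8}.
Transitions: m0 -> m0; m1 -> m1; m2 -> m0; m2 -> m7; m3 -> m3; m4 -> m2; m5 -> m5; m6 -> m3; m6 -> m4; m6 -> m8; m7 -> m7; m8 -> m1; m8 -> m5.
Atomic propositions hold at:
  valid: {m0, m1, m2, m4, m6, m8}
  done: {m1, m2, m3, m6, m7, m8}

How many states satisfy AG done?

3

AG done: greatest fixpoint, start Z0 = {m1, m2, m3, m6, m7, m8}, keep only states in Sat with every successor in Z. Z1 = {m1, m3, m7}; fixed.
Sat(AG done) = {m1, m3, m7}
|Sat(AG done)| = |{m1, m3, m7}| = 3.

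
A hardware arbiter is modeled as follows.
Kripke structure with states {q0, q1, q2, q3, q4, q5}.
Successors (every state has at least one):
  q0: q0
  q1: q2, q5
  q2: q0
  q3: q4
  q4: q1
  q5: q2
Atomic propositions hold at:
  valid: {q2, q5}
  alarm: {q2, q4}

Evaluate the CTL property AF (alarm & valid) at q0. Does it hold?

Sat(alarm & valid) = {q2}
AF (alarm & valid): least fixpoint, start Z0 = {q2}, add states with every successor in Z. Z1 = {q2, q5}; Z2 = {q1, q2, q5}; Z3 = {q1, q2, q4, q5}; Z4 = {q1, q2, q3, q4, q5}; fixed.
Sat(AF (alarm & valid)) = {q1, q2, q3, q4, q5}
q0 ∉ Sat(AF (alarm & valid)) = {q1, q2, q3, q4, q5}, so the formula does not hold at q0.

No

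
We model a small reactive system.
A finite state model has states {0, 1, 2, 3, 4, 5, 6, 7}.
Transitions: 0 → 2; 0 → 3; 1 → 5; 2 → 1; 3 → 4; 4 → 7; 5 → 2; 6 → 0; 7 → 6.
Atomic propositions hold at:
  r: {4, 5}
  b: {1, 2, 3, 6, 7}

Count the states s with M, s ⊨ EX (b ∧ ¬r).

Sat(¬r) = {0, 1, 2, 3, 6, 7}
Sat(b ∧ ¬r) = {1, 2, 3, 6, 7}
Sat(EX (b ∧ ¬r)) = {s : some successor in {1, 2, 3, 6, 7}} = {0, 2, 4, 5, 7}
|Sat(EX (b ∧ ¬r))| = |{0, 2, 4, 5, 7}| = 5.

5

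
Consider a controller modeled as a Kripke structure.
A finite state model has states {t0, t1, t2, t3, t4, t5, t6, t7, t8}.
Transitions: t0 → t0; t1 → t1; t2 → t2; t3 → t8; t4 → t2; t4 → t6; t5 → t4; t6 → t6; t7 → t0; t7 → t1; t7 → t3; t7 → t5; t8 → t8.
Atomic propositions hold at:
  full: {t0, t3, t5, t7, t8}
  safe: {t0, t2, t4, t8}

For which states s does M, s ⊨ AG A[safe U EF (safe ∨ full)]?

{t0, t2, t3, t8}

Sat(safe ∨ full) = {t0, t2, t3, t4, t5, t7, t8}
EF (safe ∨ full): least fixpoint, start Z0 = {t0, t2, t3, t4, t5, t7, t8}, add states with some successor in Z. Already a fixed point.
Sat(EF (safe ∨ full)) = {t0, t2, t3, t4, t5, t7, t8}
A[safe U EF (safe ∨ full)]: least fixpoint, start Z0 = Sat(EF (safe ∨ full)) = {t0, t2, t3, t4, t5, t7, t8}, add states in Sat(safe) with every successor in Z. Already a fixed point.
Sat(A[safe U EF (safe ∨ full)]) = {t0, t2, t3, t4, t5, t7, t8}
AG A[safe U EF (safe ∨ full)]: greatest fixpoint, start Z0 = {t0, t2, t3, t4, t5, t7, t8}, keep only states in Sat with every successor in Z. Z1 = {t0, t2, t3, t5, t8}; Z2 = {t0, t2, t3, t8}; fixed.
Sat(AG A[safe U EF (safe ∨ full)]) = {t0, t2, t3, t8}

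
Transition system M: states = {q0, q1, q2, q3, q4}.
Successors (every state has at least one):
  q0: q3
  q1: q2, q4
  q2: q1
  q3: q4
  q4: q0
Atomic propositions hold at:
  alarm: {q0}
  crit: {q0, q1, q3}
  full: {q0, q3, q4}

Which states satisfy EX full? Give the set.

{q0, q1, q3, q4}

Sat(EX full) = {s : some successor in {q0, q3, q4}} = {q0, q1, q3, q4}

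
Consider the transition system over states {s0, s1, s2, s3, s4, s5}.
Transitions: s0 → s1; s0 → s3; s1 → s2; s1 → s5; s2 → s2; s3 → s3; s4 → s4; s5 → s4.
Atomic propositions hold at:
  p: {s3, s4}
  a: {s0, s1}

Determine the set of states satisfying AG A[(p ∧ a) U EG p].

{s3, s4}

Sat(p ∧ a) = ∅
EG p: greatest fixpoint, start Z0 = {s3, s4}, keep only states in Sat with some successor in Z. Already a fixed point.
Sat(EG p) = {s3, s4}
A[(p ∧ a) U EG p]: least fixpoint, start Z0 = Sat(EG p) = {s3, s4}, add states in Sat(p ∧ a) with every successor in Z. Already a fixed point.
Sat(A[(p ∧ a) U EG p]) = {s3, s4}
AG A[(p ∧ a) U EG p]: greatest fixpoint, start Z0 = {s3, s4}, keep only states in Sat with every successor in Z. Already a fixed point.
Sat(AG A[(p ∧ a) U EG p]) = {s3, s4}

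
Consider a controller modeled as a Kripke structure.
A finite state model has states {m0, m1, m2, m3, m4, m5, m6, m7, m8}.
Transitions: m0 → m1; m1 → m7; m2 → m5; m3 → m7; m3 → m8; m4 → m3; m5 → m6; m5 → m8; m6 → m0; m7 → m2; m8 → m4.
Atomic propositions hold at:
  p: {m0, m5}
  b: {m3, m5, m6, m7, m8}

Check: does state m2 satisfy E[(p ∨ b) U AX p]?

Sat(p ∨ b) = {m0, m3, m5, m6, m7, m8}
Sat(AX p) = {s : every successor in {m0, m5}} = {m2, m6}
E[(p ∨ b) U AX p]: least fixpoint, start Z0 = Sat(AX p) = {m2, m6}, add states in Sat(p ∨ b) with some successor in Z. Z1 = {m2, m5, m6, m7}; Z2 = {m2, m3, m5, m6, m7}; fixed.
Sat(E[(p ∨ b) U AX p]) = {m2, m3, m5, m6, m7}
m2 ∈ Sat(E[(p ∨ b) U AX p]) = {m2, m3, m5, m6, m7}, so the formula holds at m2.

Yes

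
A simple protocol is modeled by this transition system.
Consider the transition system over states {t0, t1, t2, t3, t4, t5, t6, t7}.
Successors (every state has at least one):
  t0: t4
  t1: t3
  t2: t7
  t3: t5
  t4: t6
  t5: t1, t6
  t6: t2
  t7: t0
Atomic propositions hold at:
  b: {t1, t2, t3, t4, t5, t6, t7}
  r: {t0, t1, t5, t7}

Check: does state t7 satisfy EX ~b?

Yes

Sat(~b) = {t0}
Sat(EX ~b) = {s : some successor in {t0}} = {t7}
t7 ∈ Sat(EX ~b) = {t7}, so the formula holds at t7.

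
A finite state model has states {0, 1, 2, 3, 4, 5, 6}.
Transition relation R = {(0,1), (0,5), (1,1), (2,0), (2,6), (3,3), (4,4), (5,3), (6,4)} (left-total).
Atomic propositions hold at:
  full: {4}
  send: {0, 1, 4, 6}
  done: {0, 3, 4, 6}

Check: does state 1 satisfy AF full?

AF full: least fixpoint, start Z0 = {4}, add states with every successor in Z. Z1 = {4, 6}; fixed.
Sat(AF full) = {4, 6}
1 ∉ Sat(AF full) = {4, 6}, so the formula does not hold at 1.

No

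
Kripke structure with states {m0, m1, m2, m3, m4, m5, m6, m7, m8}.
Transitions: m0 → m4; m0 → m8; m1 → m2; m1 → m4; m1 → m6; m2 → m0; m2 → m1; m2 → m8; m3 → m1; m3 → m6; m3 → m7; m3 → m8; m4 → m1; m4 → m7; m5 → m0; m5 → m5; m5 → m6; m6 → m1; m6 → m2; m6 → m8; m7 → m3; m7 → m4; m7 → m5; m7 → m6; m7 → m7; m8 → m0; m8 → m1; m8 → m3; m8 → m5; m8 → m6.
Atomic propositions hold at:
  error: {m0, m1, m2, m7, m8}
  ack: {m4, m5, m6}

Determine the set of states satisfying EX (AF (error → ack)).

{m0, m1, m3, m5, m7, m8}

Sat(error → ack) = {m3, m4, m5, m6}
AF (error → ack): least fixpoint, start Z0 = {m3, m4, m5, m6}, add states with every successor in Z. Already a fixed point.
Sat(AF (error → ack)) = {m3, m4, m5, m6}
Sat(EX (AF (error → ack))) = {s : some successor in {m3, m4, m5, m6}} = {m0, m1, m3, m5, m7, m8}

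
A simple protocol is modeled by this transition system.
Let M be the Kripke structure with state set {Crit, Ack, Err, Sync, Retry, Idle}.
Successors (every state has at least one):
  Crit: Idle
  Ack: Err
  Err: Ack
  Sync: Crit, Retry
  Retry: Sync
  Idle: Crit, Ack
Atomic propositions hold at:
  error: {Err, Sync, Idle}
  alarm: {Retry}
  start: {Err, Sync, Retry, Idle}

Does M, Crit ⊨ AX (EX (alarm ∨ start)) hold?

No

Sat(alarm ∨ start) = {Err, Sync, Retry, Idle}
Sat(EX (alarm ∨ start)) = {s : some successor in {Err, Sync, Retry, Idle}} = {Crit, Ack, Sync, Retry}
Sat(AX (EX (alarm ∨ start))) = {s : every successor in {Crit, Ack, Sync, Retry}} = {Err, Sync, Retry, Idle}
Crit ∉ Sat(AX (EX (alarm ∨ start))) = {Err, Sync, Retry, Idle}, so the formula does not hold at Crit.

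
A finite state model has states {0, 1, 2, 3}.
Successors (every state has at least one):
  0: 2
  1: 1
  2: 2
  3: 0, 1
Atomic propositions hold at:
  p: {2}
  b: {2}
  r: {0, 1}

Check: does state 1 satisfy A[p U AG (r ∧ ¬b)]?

Sat(¬b) = {0, 1, 3}
Sat(r ∧ ¬b) = {0, 1}
AG (r ∧ ¬b): greatest fixpoint, start Z0 = {0, 1}, keep only states in Sat with every successor in Z. Z1 = {1}; fixed.
Sat(AG (r ∧ ¬b)) = {1}
A[p U AG (r ∧ ¬b)]: least fixpoint, start Z0 = Sat(AG (r ∧ ¬b)) = {1}, add states in Sat(p) with every successor in Z. Already a fixed point.
Sat(A[p U AG (r ∧ ¬b)]) = {1}
1 ∈ Sat(A[p U AG (r ∧ ¬b)]) = {1}, so the formula holds at 1.

Yes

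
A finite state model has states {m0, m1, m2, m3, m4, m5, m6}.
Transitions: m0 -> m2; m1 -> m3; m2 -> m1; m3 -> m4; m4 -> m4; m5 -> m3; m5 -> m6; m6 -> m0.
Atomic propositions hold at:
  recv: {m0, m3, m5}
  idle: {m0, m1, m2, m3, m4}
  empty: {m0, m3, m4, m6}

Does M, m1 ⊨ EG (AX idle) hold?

Yes

Sat(AX idle) = {s : every successor in {m0, m1, m2, m3, m4}} = {m0, m1, m2, m3, m4, m6}
EG (AX idle): greatest fixpoint, start Z0 = {m0, m1, m2, m3, m4, m6}, keep only states in Sat with some successor in Z. Already a fixed point.
Sat(EG (AX idle)) = {m0, m1, m2, m3, m4, m6}
m1 ∈ Sat(EG (AX idle)) = {m0, m1, m2, m3, m4, m6}, so the formula holds at m1.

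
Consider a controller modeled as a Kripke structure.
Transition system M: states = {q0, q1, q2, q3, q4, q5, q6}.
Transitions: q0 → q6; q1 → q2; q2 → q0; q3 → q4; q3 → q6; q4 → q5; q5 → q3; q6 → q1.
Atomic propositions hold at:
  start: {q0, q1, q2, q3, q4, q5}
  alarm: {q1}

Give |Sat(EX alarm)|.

1

Sat(EX alarm) = {s : some successor in {q1}} = {q6}
|Sat(EX alarm)| = |{q6}| = 1.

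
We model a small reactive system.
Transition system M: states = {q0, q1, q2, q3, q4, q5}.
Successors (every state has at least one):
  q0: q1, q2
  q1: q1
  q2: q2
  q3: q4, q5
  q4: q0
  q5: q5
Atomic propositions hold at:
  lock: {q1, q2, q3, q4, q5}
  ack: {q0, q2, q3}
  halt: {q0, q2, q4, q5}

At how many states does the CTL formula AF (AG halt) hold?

2

AG halt: greatest fixpoint, start Z0 = {q0, q2, q4, q5}, keep only states in Sat with every successor in Z. Z1 = {q2, q4, q5}; Z2 = {q2, q5}; fixed.
Sat(AG halt) = {q2, q5}
AF (AG halt): least fixpoint, start Z0 = {q2, q5}, add states with every successor in Z. Already a fixed point.
Sat(AF (AG halt)) = {q2, q5}
|Sat(AF (AG halt))| = |{q2, q5}| = 2.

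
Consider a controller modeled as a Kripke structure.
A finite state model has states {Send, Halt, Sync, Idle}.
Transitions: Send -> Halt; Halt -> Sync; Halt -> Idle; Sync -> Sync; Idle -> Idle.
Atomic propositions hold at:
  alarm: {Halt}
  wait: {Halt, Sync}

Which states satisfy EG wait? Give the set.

{Halt, Sync}

EG wait: greatest fixpoint, start Z0 = {Halt, Sync}, keep only states in Sat with some successor in Z. Already a fixed point.
Sat(EG wait) = {Halt, Sync}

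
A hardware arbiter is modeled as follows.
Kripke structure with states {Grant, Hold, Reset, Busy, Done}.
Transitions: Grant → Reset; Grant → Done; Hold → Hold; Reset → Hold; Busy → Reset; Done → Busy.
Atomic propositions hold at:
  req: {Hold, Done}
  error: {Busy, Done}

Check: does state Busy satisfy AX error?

Sat(AX error) = {s : every successor in {Busy, Done}} = {Done}
Busy ∉ Sat(AX error) = {Done}, so the formula does not hold at Busy.

No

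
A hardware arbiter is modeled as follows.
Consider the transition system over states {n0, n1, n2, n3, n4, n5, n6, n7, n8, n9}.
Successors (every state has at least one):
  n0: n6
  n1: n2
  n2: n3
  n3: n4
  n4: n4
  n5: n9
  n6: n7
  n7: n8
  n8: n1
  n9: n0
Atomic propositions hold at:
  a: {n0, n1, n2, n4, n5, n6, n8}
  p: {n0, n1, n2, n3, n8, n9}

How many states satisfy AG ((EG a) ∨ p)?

5

EG a: greatest fixpoint, start Z0 = {n0, n1, n2, n4, n5, n6, n8}, keep only states in Sat with some successor in Z. Z1 = {n0, n1, n4, n8}; Z2 = {n4, n8}; Z3 = {n4}; fixed.
Sat(EG a) = {n4}
Sat((EG a) ∨ p) = {n0, n1, n2, n3, n4, n8, n9}
AG ((EG a) ∨ p): greatest fixpoint, start Z0 = {n0, n1, n2, n3, n4, n8, n9}, keep only states in Sat with every successor in Z. Z1 = {n1, n2, n3, n4, n8, n9}; Z2 = {n1, n2, n3, n4, n8}; fixed.
Sat(AG ((EG a) ∨ p)) = {n1, n2, n3, n4, n8}
|Sat(AG ((EG a) ∨ p))| = |{n1, n2, n3, n4, n8}| = 5.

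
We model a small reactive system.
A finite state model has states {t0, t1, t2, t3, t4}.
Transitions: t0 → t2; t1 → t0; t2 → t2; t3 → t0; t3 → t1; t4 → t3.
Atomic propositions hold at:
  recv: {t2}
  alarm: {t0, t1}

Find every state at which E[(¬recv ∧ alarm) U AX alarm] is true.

{t1, t3}

Sat(¬recv) = {t0, t1, t3, t4}
Sat(¬recv ∧ alarm) = {t0, t1}
Sat(AX alarm) = {s : every successor in {t0, t1}} = {t1, t3}
E[(¬recv ∧ alarm) U AX alarm]: least fixpoint, start Z0 = Sat(AX alarm) = {t1, t3}, add states in Sat(¬recv ∧ alarm) with some successor in Z. Already a fixed point.
Sat(E[(¬recv ∧ alarm) U AX alarm]) = {t1, t3}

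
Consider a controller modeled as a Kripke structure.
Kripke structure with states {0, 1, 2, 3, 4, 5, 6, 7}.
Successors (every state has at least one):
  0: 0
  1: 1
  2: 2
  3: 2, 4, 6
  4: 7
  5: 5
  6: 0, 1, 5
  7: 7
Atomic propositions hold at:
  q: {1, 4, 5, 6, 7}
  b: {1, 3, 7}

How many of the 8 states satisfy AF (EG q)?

5

EG q: greatest fixpoint, start Z0 = {1, 4, 5, 6, 7}, keep only states in Sat with some successor in Z. Already a fixed point.
Sat(EG q) = {1, 4, 5, 6, 7}
AF (EG q): least fixpoint, start Z0 = {1, 4, 5, 6, 7}, add states with every successor in Z. Already a fixed point.
Sat(AF (EG q)) = {1, 4, 5, 6, 7}
|Sat(AF (EG q))| = |{1, 4, 5, 6, 7}| = 5.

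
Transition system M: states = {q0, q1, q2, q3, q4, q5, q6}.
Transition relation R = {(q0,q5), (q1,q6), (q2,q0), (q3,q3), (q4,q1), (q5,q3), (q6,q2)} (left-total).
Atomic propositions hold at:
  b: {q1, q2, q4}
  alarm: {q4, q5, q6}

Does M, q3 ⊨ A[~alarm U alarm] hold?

Sat(~alarm) = {q0, q1, q2, q3}
A[~alarm U alarm]: least fixpoint, start Z0 = Sat(alarm) = {q4, q5, q6}, add states in Sat(~alarm) with every successor in Z. Z1 = {q0, q1, q4, q5, q6}; Z2 = {q0, q1, q2, q4, q5, q6}; fixed.
Sat(A[~alarm U alarm]) = {q0, q1, q2, q4, q5, q6}
q3 ∉ Sat(A[~alarm U alarm]) = {q0, q1, q2, q4, q5, q6}, so the formula does not hold at q3.

No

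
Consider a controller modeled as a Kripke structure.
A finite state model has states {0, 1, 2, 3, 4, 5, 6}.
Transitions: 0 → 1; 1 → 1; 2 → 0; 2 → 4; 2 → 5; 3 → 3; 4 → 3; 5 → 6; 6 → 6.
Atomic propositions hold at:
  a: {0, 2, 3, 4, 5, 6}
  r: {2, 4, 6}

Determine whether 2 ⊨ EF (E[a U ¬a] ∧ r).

Sat(¬a) = {1}
E[a U ¬a]: least fixpoint, start Z0 = Sat(¬a) = {1}, add states in Sat(a) with some successor in Z. Z1 = {0, 1}; Z2 = {0, 1, 2}; fixed.
Sat(E[a U ¬a]) = {0, 1, 2}
Sat(E[a U ¬a] ∧ r) = {2}
EF (E[a U ¬a] ∧ r): least fixpoint, start Z0 = {2}, add states with some successor in Z. Already a fixed point.
Sat(EF (E[a U ¬a] ∧ r)) = {2}
2 ∈ Sat(EF (E[a U ¬a] ∧ r)) = {2}, so the formula holds at 2.

Yes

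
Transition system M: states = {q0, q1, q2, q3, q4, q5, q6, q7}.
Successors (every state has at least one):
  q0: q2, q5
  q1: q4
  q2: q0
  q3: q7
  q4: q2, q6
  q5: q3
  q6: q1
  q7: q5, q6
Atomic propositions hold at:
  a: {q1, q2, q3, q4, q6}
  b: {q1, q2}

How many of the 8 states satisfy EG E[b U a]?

3

E[b U a]: least fixpoint, start Z0 = Sat(a) = {q1, q2, q3, q4, q6}, add states in Sat(b) with some successor in Z. Already a fixed point.
Sat(E[b U a]) = {q1, q2, q3, q4, q6}
EG E[b U a]: greatest fixpoint, start Z0 = {q1, q2, q3, q4, q6}, keep only states in Sat with some successor in Z. Z1 = {q1, q4, q6}; fixed.
Sat(EG E[b U a]) = {q1, q4, q6}
|Sat(EG E[b U a])| = |{q1, q4, q6}| = 3.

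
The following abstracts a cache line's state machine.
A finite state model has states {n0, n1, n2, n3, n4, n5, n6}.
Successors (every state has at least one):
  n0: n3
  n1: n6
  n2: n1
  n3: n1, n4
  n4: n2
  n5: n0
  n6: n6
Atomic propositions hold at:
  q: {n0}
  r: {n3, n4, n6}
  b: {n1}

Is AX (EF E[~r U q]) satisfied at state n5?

Yes

Sat(~r) = {n0, n1, n2, n5}
E[~r U q]: least fixpoint, start Z0 = Sat(q) = {n0}, add states in Sat(~r) with some successor in Z. Z1 = {n0, n5}; fixed.
Sat(E[~r U q]) = {n0, n5}
EF E[~r U q]: least fixpoint, start Z0 = {n0, n5}, add states with some successor in Z. Already a fixed point.
Sat(EF E[~r U q]) = {n0, n5}
Sat(AX (EF E[~r U q])) = {s : every successor in {n0, n5}} = {n5}
n5 ∈ Sat(AX (EF E[~r U q])) = {n5}, so the formula holds at n5.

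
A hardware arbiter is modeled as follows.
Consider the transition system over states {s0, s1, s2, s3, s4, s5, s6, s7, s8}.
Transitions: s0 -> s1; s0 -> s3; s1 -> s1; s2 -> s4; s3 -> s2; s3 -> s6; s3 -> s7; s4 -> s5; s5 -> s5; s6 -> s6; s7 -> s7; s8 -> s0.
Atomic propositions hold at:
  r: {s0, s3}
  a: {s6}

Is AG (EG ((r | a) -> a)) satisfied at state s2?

Sat(r | a) = {s0, s3, s6}
Sat((r | a) -> a) = {s1, s2, s4, s5, s6, s7, s8}
EG ((r | a) -> a): greatest fixpoint, start Z0 = {s1, s2, s4, s5, s6, s7, s8}, keep only states in Sat with some successor in Z. Z1 = {s1, s2, s4, s5, s6, s7}; fixed.
Sat(EG ((r | a) -> a)) = {s1, s2, s4, s5, s6, s7}
AG (EG ((r | a) -> a)): greatest fixpoint, start Z0 = {s1, s2, s4, s5, s6, s7}, keep only states in Sat with every successor in Z. Already a fixed point.
Sat(AG (EG ((r | a) -> a))) = {s1, s2, s4, s5, s6, s7}
s2 ∈ Sat(AG (EG ((r | a) -> a))) = {s1, s2, s4, s5, s6, s7}, so the formula holds at s2.

Yes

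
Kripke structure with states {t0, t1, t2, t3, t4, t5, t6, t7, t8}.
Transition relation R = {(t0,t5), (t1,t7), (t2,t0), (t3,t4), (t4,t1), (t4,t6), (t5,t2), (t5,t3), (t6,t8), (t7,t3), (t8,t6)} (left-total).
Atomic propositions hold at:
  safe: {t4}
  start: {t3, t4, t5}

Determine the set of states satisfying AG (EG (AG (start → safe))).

Sat(start → safe) = {t0, t1, t2, t4, t6, t7, t8}
AG (start → safe): greatest fixpoint, start Z0 = {t0, t1, t2, t4, t6, t7, t8}, keep only states in Sat with every successor in Z. Z1 = {t1, t2, t4, t6, t8}; Z2 = {t4, t6, t8}; Z3 = {t6, t8}; fixed.
Sat(AG (start → safe)) = {t6, t8}
EG (AG (start → safe)): greatest fixpoint, start Z0 = {t6, t8}, keep only states in Sat with some successor in Z. Already a fixed point.
Sat(EG (AG (start → safe))) = {t6, t8}
AG (EG (AG (start → safe))): greatest fixpoint, start Z0 = {t6, t8}, keep only states in Sat with every successor in Z. Already a fixed point.
Sat(AG (EG (AG (start → safe)))) = {t6, t8}

{t6, t8}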